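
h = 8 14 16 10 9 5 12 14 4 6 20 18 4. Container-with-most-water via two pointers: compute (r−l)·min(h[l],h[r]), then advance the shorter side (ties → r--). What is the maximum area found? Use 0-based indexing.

max area = 144

l=0 r=12: min(8,4)*12=48 best=48 *, r--
l=0 r=11: min(8,18)*11=88 best=88 *, l++
l=1 r=11: min(14,18)*10=140 best=140 *, l++
l=2 r=11: min(16,18)*9=144 best=144 *, l++
l=3 r=11: min(10,18)*8=80 best=144, l++
l=4 r=11: min(9,18)*7=63 best=144, l++
l=5 r=11: min(5,18)*6=30 best=144, l++
l=6 r=11: min(12,18)*5=60 best=144, l++
l=7 r=11: min(14,18)*4=56 best=144, l++
l=8 r=11: min(4,18)*3=12 best=144, l++
l=9 r=11: min(6,18)*2=12 best=144, l++
l=10 r=11: min(20,18)*1=18 best=144, r--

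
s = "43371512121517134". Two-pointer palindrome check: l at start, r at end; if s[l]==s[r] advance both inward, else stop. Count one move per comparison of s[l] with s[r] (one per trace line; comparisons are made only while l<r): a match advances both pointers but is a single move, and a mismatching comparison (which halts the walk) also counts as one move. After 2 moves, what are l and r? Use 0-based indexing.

l=2, r=14

l=0 r=16: '4'=='4', l++,r--
l=1 r=15: '3'=='3', l++,r--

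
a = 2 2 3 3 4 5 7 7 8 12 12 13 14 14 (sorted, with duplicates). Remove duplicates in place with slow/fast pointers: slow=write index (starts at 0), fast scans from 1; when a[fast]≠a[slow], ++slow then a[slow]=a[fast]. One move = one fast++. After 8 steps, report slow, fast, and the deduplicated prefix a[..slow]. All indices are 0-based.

slow=5, fast=9, prefix=[2, 3, 4, 5, 7, 8]

(s=0,f=1) a[fast]=2=a[slow] dup → fast++
(s=0,f=2) a[fast]=3≠a[slow]=2 write a[1]=3 → slow++,fast++
(s=1,f=3) a[fast]=3=a[slow] dup → fast++
(s=1,f=4) a[fast]=4≠a[slow]=3 write a[2]=4 → slow++,fast++
(s=2,f=5) a[fast]=5≠a[slow]=4 write a[3]=5 → slow++,fast++
(s=3,f=6) a[fast]=7≠a[slow]=5 write a[4]=7 → slow++,fast++
(s=4,f=7) a[fast]=7=a[slow] dup → fast++
(s=4,f=8) a[fast]=8≠a[slow]=7 write a[5]=8 → slow++,fast++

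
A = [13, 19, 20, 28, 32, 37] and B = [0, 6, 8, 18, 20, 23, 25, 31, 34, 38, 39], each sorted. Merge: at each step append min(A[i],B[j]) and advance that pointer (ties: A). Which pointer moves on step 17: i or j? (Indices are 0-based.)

[i=0,j=0] A[i]=13>B[j]=0 take 0 → j++
[i=0,j=1] A[i]=13>B[j]=6 take 6 → j++
[i=0,j=2] A[i]=13>B[j]=8 take 8 → j++
[i=0,j=3] A[i]=13<=B[j]=18 take 13 → i++
[i=1,j=3] A[i]=19>B[j]=18 take 18 → j++
[i=1,j=4] A[i]=19<=B[j]=20 take 19 → i++
[i=2,j=4] A[i]=20<=B[j]=20 take 20 → i++
[i=3,j=4] A[i]=28>B[j]=20 take 20 → j++
[i=3,j=5] A[i]=28>B[j]=23 take 23 → j++
[i=3,j=6] A[i]=28>B[j]=25 take 25 → j++
[i=3,j=7] A[i]=28<=B[j]=31 take 28 → i++
[i=4,j=7] A[i]=32>B[j]=31 take 31 → j++
[i=4,j=8] A[i]=32<=B[j]=34 take 32 → i++
[i=5,j=8] A[i]=37>B[j]=34 take 34 → j++
[i=5,j=9] A[i]=37<=B[j]=38 take 37 → i++
[i=6,j=9] A done, take B[j]=38 → j++
[i=6,j=10] A done, take B[j]=39 → j++

j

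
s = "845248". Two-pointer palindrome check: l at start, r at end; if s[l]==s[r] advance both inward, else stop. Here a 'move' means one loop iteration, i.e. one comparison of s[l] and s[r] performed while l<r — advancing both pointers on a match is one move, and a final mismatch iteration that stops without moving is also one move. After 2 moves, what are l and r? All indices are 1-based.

l=1 r=6: '8'=='8', l++,r--
l=2 r=5: '4'=='4', l++,r--

l=3, r=4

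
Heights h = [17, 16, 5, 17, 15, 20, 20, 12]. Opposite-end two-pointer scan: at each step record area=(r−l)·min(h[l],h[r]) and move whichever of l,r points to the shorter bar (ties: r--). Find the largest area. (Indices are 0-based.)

l=0 r=7: min(17,12)*7=84 best=84 *, r--
l=0 r=6: min(17,20)*6=102 best=102 *, l++
l=1 r=6: min(16,20)*5=80 best=102, l++
l=2 r=6: min(5,20)*4=20 best=102, l++
l=3 r=6: min(17,20)*3=51 best=102, l++
l=4 r=6: min(15,20)*2=30 best=102, l++
l=5 r=6: min(20,20)*1=20 best=102, r--

max area = 102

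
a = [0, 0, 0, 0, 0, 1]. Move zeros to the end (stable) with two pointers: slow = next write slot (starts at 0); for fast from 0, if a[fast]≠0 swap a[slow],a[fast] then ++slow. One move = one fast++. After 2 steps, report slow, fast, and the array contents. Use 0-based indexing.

(s=0,f=0) a[fast]=0 → fast++
(s=0,f=1) a[fast]=0 → fast++

slow=0, fast=2, a=[0, 0, 0, 0, 0, 1]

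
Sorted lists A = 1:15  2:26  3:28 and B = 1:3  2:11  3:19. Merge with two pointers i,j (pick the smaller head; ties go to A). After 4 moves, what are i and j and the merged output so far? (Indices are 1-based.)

[i=1,j=1] A[i]=15>B[j]=3 take 3 → j++
[i=1,j=2] A[i]=15>B[j]=11 take 11 → j++
[i=1,j=3] A[i]=15<=B[j]=19 take 15 → i++
[i=2,j=3] A[i]=26>B[j]=19 take 19 → j++

i=2, j=4, merged so far=[3, 11, 15, 19]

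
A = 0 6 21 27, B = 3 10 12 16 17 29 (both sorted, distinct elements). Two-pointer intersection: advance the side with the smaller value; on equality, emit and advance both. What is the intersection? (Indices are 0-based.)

intersection = []

[i=0,j=0] 0<3 → i++
[i=1,j=0] 6>3 → j++
[i=1,j=1] 6<10 → i++
[i=2,j=1] 21>10 → j++
[i=2,j=2] 21>12 → j++
[i=2,j=3] 21>16 → j++
[i=2,j=4] 21>17 → j++
[i=2,j=5] 21<29 → i++
[i=3,j=5] 27<29 → i++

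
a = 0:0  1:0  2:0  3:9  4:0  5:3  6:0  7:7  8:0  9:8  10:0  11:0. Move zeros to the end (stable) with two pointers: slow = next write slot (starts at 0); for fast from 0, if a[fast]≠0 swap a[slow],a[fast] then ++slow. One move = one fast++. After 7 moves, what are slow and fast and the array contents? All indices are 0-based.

slow=2, fast=7, a=[9, 3, 0, 0, 0, 0, 0, 7, 0, 8, 0, 0]

slow=0 fast=0: a[fast]=0, fast++
slow=0 fast=1: a[fast]=0, fast++
slow=0 fast=2: a[fast]=0, fast++
slow=0 fast=3: a[fast]=9≠0 swap→a[0]=9, slow++,fast++
slow=1 fast=4: a[fast]=0, fast++
slow=1 fast=5: a[fast]=3≠0 swap→a[1]=3, slow++,fast++
slow=2 fast=6: a[fast]=0, fast++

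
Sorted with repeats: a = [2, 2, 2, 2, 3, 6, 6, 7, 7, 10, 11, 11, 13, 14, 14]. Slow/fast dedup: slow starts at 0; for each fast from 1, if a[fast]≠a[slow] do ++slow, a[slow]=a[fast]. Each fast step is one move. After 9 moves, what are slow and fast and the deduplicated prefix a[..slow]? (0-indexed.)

slow=0 fast=1: a[fast]=2=a[slow] dup, fast++
slow=0 fast=2: a[fast]=2=a[slow] dup, fast++
slow=0 fast=3: a[fast]=2=a[slow] dup, fast++
slow=0 fast=4: a[fast]=3≠a[slow]=2 write a[1]=3, slow++,fast++
slow=1 fast=5: a[fast]=6≠a[slow]=3 write a[2]=6, slow++,fast++
slow=2 fast=6: a[fast]=6=a[slow] dup, fast++
slow=2 fast=7: a[fast]=7≠a[slow]=6 write a[3]=7, slow++,fast++
slow=3 fast=8: a[fast]=7=a[slow] dup, fast++
slow=3 fast=9: a[fast]=10≠a[slow]=7 write a[4]=10, slow++,fast++

slow=4, fast=10, prefix=[2, 3, 6, 7, 10]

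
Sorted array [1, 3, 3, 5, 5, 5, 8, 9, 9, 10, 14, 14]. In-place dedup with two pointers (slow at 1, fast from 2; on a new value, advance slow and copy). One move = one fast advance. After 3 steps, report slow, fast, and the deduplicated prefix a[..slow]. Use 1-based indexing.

slow=3, fast=5, prefix=[1, 3, 5]

slow=1 fast=2: a[fast]=3≠a[slow]=1 write a[2]=3, slow++,fast++
slow=2 fast=3: a[fast]=3=a[slow] dup, fast++
slow=2 fast=4: a[fast]=5≠a[slow]=3 write a[3]=5, slow++,fast++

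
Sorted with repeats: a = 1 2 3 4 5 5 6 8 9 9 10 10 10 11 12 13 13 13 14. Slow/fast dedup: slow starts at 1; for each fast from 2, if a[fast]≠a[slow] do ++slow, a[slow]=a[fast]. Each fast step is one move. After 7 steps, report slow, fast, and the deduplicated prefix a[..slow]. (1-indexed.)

slow=7, fast=9, prefix=[1, 2, 3, 4, 5, 6, 8]

(s=1,f=2) a[fast]=2≠a[slow]=1 write a[2]=2 → slow++,fast++
(s=2,f=3) a[fast]=3≠a[slow]=2 write a[3]=3 → slow++,fast++
(s=3,f=4) a[fast]=4≠a[slow]=3 write a[4]=4 → slow++,fast++
(s=4,f=5) a[fast]=5≠a[slow]=4 write a[5]=5 → slow++,fast++
(s=5,f=6) a[fast]=5=a[slow] dup → fast++
(s=5,f=7) a[fast]=6≠a[slow]=5 write a[6]=6 → slow++,fast++
(s=6,f=8) a[fast]=8≠a[slow]=6 write a[7]=8 → slow++,fast++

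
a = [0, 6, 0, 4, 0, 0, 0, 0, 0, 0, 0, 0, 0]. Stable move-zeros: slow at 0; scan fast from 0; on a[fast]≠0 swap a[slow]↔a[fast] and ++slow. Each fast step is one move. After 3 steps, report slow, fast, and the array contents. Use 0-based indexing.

slow=1, fast=3, a=[6, 0, 0, 4, 0, 0, 0, 0, 0, 0, 0, 0, 0]

(s=0,f=0) a[fast]=0 → fast++
(s=0,f=1) a[fast]=6≠0 swap→a[0]=6 → slow++,fast++
(s=1,f=2) a[fast]=0 → fast++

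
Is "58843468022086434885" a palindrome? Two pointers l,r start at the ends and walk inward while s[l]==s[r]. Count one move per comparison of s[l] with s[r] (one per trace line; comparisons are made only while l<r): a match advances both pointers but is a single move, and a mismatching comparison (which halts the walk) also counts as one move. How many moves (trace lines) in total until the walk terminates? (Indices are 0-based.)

10 moves

l=0 r=19: '5'=='5', l++,r--
l=1 r=18: '8'=='8', l++,r--
l=2 r=17: '8'=='8', l++,r--
l=3 r=16: '4'=='4', l++,r--
l=4 r=15: '3'=='3', l++,r--
l=5 r=14: '4'=='4', l++,r--
l=6 r=13: '6'=='6', l++,r--
l=7 r=12: '8'=='8', l++,r--
l=8 r=11: '0'=='0', l++,r--
l=9 r=10: '2'=='2', l++,r--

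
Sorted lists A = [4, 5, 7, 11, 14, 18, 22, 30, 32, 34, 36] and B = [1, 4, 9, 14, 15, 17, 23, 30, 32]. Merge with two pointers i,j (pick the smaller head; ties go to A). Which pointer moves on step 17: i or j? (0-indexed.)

i

[i=0,j=0] A[i]=4>B[j]=1 take 1 → j++
[i=0,j=1] A[i]=4<=B[j]=4 take 4 → i++
[i=1,j=1] A[i]=5>B[j]=4 take 4 → j++
[i=1,j=2] A[i]=5<=B[j]=9 take 5 → i++
[i=2,j=2] A[i]=7<=B[j]=9 take 7 → i++
[i=3,j=2] A[i]=11>B[j]=9 take 9 → j++
[i=3,j=3] A[i]=11<=B[j]=14 take 11 → i++
[i=4,j=3] A[i]=14<=B[j]=14 take 14 → i++
[i=5,j=3] A[i]=18>B[j]=14 take 14 → j++
[i=5,j=4] A[i]=18>B[j]=15 take 15 → j++
[i=5,j=5] A[i]=18>B[j]=17 take 17 → j++
[i=5,j=6] A[i]=18<=B[j]=23 take 18 → i++
[i=6,j=6] A[i]=22<=B[j]=23 take 22 → i++
[i=7,j=6] A[i]=30>B[j]=23 take 23 → j++
[i=7,j=7] A[i]=30<=B[j]=30 take 30 → i++
[i=8,j=7] A[i]=32>B[j]=30 take 30 → j++
[i=8,j=8] A[i]=32<=B[j]=32 take 32 → i++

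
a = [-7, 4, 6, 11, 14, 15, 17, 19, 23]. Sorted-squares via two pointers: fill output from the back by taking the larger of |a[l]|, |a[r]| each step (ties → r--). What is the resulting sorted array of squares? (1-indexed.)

[16, 36, 49, 121, 196, 225, 289, 361, 529]

l=1 r=9: |-7|<=|23| out[9]=529, r--
l=1 r=8: |-7|<=|19| out[8]=361, r--
l=1 r=7: |-7|<=|17| out[7]=289, r--
l=1 r=6: |-7|<=|15| out[6]=225, r--
l=1 r=5: |-7|<=|14| out[5]=196, r--
l=1 r=4: |-7|<=|11| out[4]=121, r--
l=1 r=3: |-7|>|6| out[3]=49, l++
l=2 r=3: |4|<=|6| out[2]=36, r--
l=2 r=2: |4|<=|4| out[1]=16, r--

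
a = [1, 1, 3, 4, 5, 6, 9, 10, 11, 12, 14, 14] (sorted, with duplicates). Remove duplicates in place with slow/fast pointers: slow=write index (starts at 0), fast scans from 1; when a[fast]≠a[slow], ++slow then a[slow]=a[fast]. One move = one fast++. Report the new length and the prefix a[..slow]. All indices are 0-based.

slow=0 fast=1: a[fast]=1=a[slow] dup, fast++
slow=0 fast=2: a[fast]=3≠a[slow]=1 write a[1]=3, slow++,fast++
slow=1 fast=3: a[fast]=4≠a[slow]=3 write a[2]=4, slow++,fast++
slow=2 fast=4: a[fast]=5≠a[slow]=4 write a[3]=5, slow++,fast++
slow=3 fast=5: a[fast]=6≠a[slow]=5 write a[4]=6, slow++,fast++
slow=4 fast=6: a[fast]=9≠a[slow]=6 write a[5]=9, slow++,fast++
slow=5 fast=7: a[fast]=10≠a[slow]=9 write a[6]=10, slow++,fast++
slow=6 fast=8: a[fast]=11≠a[slow]=10 write a[7]=11, slow++,fast++
slow=7 fast=9: a[fast]=12≠a[slow]=11 write a[8]=12, slow++,fast++
slow=8 fast=10: a[fast]=14≠a[slow]=12 write a[9]=14, slow++,fast++
slow=9 fast=11: a[fast]=14=a[slow] dup, fast++

length 10; prefix = [1, 3, 4, 5, 6, 9, 10, 11, 12, 14]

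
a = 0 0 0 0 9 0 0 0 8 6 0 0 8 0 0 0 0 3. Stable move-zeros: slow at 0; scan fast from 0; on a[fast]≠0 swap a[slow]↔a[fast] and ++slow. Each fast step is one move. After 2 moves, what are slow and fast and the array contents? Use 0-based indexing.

slow=0, fast=2, a=[0, 0, 0, 0, 9, 0, 0, 0, 8, 6, 0, 0, 8, 0, 0, 0, 0, 3]

slow=0 fast=0: a[fast]=0, fast++
slow=0 fast=1: a[fast]=0, fast++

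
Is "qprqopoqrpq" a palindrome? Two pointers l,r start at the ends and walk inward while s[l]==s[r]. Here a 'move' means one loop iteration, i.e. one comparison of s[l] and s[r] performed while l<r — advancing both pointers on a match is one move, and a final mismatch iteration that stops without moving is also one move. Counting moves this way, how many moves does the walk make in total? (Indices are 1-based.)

5 moves

l=1 r=11: 'q'=='q', l++,r--
l=2 r=10: 'p'=='p', l++,r--
l=3 r=9: 'r'=='r', l++,r--
l=4 r=8: 'q'=='q', l++,r--
l=5 r=7: 'o'=='o', l++,r--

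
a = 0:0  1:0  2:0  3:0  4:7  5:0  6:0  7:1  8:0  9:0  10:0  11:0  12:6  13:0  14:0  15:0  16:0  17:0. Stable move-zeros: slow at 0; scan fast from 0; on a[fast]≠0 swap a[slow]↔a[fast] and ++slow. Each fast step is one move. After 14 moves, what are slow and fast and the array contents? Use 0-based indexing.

(s=0,f=0) a[fast]=0 → fast++
(s=0,f=1) a[fast]=0 → fast++
(s=0,f=2) a[fast]=0 → fast++
(s=0,f=3) a[fast]=0 → fast++
(s=0,f=4) a[fast]=7≠0 swap→a[0]=7 → slow++,fast++
(s=1,f=5) a[fast]=0 → fast++
(s=1,f=6) a[fast]=0 → fast++
(s=1,f=7) a[fast]=1≠0 swap→a[1]=1 → slow++,fast++
(s=2,f=8) a[fast]=0 → fast++
(s=2,f=9) a[fast]=0 → fast++
(s=2,f=10) a[fast]=0 → fast++
(s=2,f=11) a[fast]=0 → fast++
(s=2,f=12) a[fast]=6≠0 swap→a[2]=6 → slow++,fast++
(s=3,f=13) a[fast]=0 → fast++

slow=3, fast=14, a=[7, 1, 6, 0, 0, 0, 0, 0, 0, 0, 0, 0, 0, 0, 0, 0, 0, 0]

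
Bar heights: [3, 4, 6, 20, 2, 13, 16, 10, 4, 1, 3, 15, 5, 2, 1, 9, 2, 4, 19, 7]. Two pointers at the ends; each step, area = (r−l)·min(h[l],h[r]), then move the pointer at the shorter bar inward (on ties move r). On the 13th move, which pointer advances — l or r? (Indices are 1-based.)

[1,20] min(3,7)*19=57 best=57 * → l++
[2,20] min(4,7)*18=72 best=72 * → l++
[3,20] min(6,7)*17=102 best=102 * → l++
[4,20] min(20,7)*16=112 best=112 * → r--
[4,19] min(20,19)*15=285 best=285 * → r--
[4,18] min(20,4)*14=56 best=285 → r--
[4,17] min(20,2)*13=26 best=285 → r--
[4,16] min(20,9)*12=108 best=285 → r--
[4,15] min(20,1)*11=11 best=285 → r--
[4,14] min(20,2)*10=20 best=285 → r--
[4,13] min(20,5)*9=45 best=285 → r--
[4,12] min(20,15)*8=120 best=285 → r--
[4,11] min(20,3)*7=21 best=285 → r--

r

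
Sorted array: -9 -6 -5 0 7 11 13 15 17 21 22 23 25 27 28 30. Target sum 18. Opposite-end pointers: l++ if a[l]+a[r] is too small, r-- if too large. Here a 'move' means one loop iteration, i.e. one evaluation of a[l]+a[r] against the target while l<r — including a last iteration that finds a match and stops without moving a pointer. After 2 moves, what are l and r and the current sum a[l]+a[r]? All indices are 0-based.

l=0 r=15: -9+30=21 >18, r--
l=0 r=14: -9+28=19 >18, r--

l=0, r=13, sum=18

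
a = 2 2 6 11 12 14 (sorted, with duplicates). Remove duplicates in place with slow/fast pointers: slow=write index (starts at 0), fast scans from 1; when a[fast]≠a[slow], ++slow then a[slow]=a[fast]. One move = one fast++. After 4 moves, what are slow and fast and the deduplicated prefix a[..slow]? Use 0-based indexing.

slow=0 fast=1: a[fast]=2=a[slow] dup, fast++
slow=0 fast=2: a[fast]=6≠a[slow]=2 write a[1]=6, slow++,fast++
slow=1 fast=3: a[fast]=11≠a[slow]=6 write a[2]=11, slow++,fast++
slow=2 fast=4: a[fast]=12≠a[slow]=11 write a[3]=12, slow++,fast++

slow=3, fast=5, prefix=[2, 6, 11, 12]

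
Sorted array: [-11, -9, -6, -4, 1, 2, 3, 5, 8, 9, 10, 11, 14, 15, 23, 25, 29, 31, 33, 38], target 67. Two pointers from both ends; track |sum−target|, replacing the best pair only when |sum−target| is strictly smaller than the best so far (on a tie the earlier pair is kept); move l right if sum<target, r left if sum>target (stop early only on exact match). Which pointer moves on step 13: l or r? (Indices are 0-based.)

[0,19] -11+38=27 d=40 * → l++
[1,19] -9+38=29 d=38 * → l++
[2,19] -6+38=32 d=35 * → l++
[3,19] -4+38=34 d=33 * → l++
[4,19] 1+38=39 d=28 * → l++
[5,19] 2+38=40 d=27 * → l++
[6,19] 3+38=41 d=26 * → l++
[7,19] 5+38=43 d=24 * → l++
[8,19] 8+38=46 d=21 * → l++
[9,19] 9+38=47 d=20 * → l++
[10,19] 10+38=48 d=19 * → l++
[11,19] 11+38=49 d=18 * → l++
[12,19] 14+38=52 d=15 * → l++

l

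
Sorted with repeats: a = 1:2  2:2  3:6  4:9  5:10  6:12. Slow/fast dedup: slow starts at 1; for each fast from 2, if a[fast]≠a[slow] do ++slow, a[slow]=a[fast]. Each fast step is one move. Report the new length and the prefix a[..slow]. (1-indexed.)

length 5; prefix = [2, 6, 9, 10, 12]

(s=1,f=2) a[fast]=2=a[slow] dup → fast++
(s=1,f=3) a[fast]=6≠a[slow]=2 write a[2]=6 → slow++,fast++
(s=2,f=4) a[fast]=9≠a[slow]=6 write a[3]=9 → slow++,fast++
(s=3,f=5) a[fast]=10≠a[slow]=9 write a[4]=10 → slow++,fast++
(s=4,f=6) a[fast]=12≠a[slow]=10 write a[5]=12 → slow++,fast++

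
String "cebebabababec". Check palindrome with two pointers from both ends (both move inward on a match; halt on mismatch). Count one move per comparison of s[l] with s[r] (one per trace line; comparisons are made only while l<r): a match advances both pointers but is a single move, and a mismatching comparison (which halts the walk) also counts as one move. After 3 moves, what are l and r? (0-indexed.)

l=0 r=12: 'c'=='c', l++,r--
l=1 r=11: 'e'=='e', l++,r--
l=2 r=10: 'b'=='b', l++,r--

l=3, r=9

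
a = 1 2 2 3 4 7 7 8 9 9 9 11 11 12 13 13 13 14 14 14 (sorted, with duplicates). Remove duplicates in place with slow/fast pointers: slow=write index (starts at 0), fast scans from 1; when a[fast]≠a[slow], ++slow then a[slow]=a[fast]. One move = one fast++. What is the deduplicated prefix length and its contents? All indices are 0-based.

(s=0,f=1) a[fast]=2≠a[slow]=1 write a[1]=2 → slow++,fast++
(s=1,f=2) a[fast]=2=a[slow] dup → fast++
(s=1,f=3) a[fast]=3≠a[slow]=2 write a[2]=3 → slow++,fast++
(s=2,f=4) a[fast]=4≠a[slow]=3 write a[3]=4 → slow++,fast++
(s=3,f=5) a[fast]=7≠a[slow]=4 write a[4]=7 → slow++,fast++
(s=4,f=6) a[fast]=7=a[slow] dup → fast++
(s=4,f=7) a[fast]=8≠a[slow]=7 write a[5]=8 → slow++,fast++
(s=5,f=8) a[fast]=9≠a[slow]=8 write a[6]=9 → slow++,fast++
(s=6,f=9) a[fast]=9=a[slow] dup → fast++
(s=6,f=10) a[fast]=9=a[slow] dup → fast++
(s=6,f=11) a[fast]=11≠a[slow]=9 write a[7]=11 → slow++,fast++
(s=7,f=12) a[fast]=11=a[slow] dup → fast++
(s=7,f=13) a[fast]=12≠a[slow]=11 write a[8]=12 → slow++,fast++
(s=8,f=14) a[fast]=13≠a[slow]=12 write a[9]=13 → slow++,fast++
(s=9,f=15) a[fast]=13=a[slow] dup → fast++
(s=9,f=16) a[fast]=13=a[slow] dup → fast++
(s=9,f=17) a[fast]=14≠a[slow]=13 write a[10]=14 → slow++,fast++
(s=10,f=18) a[fast]=14=a[slow] dup → fast++
(s=10,f=19) a[fast]=14=a[slow] dup → fast++

length 11; prefix = [1, 2, 3, 4, 7, 8, 9, 11, 12, 13, 14]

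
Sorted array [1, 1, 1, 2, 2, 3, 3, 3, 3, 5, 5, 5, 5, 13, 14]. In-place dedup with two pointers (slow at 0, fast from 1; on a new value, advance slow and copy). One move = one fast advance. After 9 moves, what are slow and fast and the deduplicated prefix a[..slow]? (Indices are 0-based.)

slow=0 fast=1: a[fast]=1=a[slow] dup, fast++
slow=0 fast=2: a[fast]=1=a[slow] dup, fast++
slow=0 fast=3: a[fast]=2≠a[slow]=1 write a[1]=2, slow++,fast++
slow=1 fast=4: a[fast]=2=a[slow] dup, fast++
slow=1 fast=5: a[fast]=3≠a[slow]=2 write a[2]=3, slow++,fast++
slow=2 fast=6: a[fast]=3=a[slow] dup, fast++
slow=2 fast=7: a[fast]=3=a[slow] dup, fast++
slow=2 fast=8: a[fast]=3=a[slow] dup, fast++
slow=2 fast=9: a[fast]=5≠a[slow]=3 write a[3]=5, slow++,fast++

slow=3, fast=10, prefix=[1, 2, 3, 5]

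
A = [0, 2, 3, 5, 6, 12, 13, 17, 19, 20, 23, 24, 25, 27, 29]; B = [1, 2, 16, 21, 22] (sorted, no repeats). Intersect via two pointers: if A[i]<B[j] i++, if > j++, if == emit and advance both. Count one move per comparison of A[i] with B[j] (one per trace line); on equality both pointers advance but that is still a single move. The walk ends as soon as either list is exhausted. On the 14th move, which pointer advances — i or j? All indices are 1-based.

i=1 j=1: 0<1, i++
i=2 j=1: 2>1, j++
i=2 j=2: 2==2 emit, i++,j++
i=3 j=3: 3<16, i++
i=4 j=3: 5<16, i++
i=5 j=3: 6<16, i++
i=6 j=3: 12<16, i++
i=7 j=3: 13<16, i++
i=8 j=3: 17>16, j++
i=8 j=4: 17<21, i++
i=9 j=4: 19<21, i++
i=10 j=4: 20<21, i++
i=11 j=4: 23>21, j++
i=11 j=5: 23>22, j++

j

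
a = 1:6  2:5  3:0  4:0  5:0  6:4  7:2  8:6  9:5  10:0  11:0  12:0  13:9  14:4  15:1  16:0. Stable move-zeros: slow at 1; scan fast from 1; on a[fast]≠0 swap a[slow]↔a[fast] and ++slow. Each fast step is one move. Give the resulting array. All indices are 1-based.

[6, 5, 4, 2, 6, 5, 9, 4, 1, 0, 0, 0, 0, 0, 0, 0]

slow=1 fast=1: a[fast]=6≠0 swap→a[1]=6, slow++,fast++
slow=2 fast=2: a[fast]=5≠0 swap→a[2]=5, slow++,fast++
slow=3 fast=3: a[fast]=0, fast++
slow=3 fast=4: a[fast]=0, fast++
slow=3 fast=5: a[fast]=0, fast++
slow=3 fast=6: a[fast]=4≠0 swap→a[3]=4, slow++,fast++
slow=4 fast=7: a[fast]=2≠0 swap→a[4]=2, slow++,fast++
slow=5 fast=8: a[fast]=6≠0 swap→a[5]=6, slow++,fast++
slow=6 fast=9: a[fast]=5≠0 swap→a[6]=5, slow++,fast++
slow=7 fast=10: a[fast]=0, fast++
slow=7 fast=11: a[fast]=0, fast++
slow=7 fast=12: a[fast]=0, fast++
slow=7 fast=13: a[fast]=9≠0 swap→a[7]=9, slow++,fast++
slow=8 fast=14: a[fast]=4≠0 swap→a[8]=4, slow++,fast++
slow=9 fast=15: a[fast]=1≠0 swap→a[9]=1, slow++,fast++
slow=10 fast=16: a[fast]=0, fast++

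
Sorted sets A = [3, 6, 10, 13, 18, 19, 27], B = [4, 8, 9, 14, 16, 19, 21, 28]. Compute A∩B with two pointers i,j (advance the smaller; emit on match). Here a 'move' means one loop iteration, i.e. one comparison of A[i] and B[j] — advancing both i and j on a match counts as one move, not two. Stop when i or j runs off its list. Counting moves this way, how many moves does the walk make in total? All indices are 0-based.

i=0 j=0: 3<4, i++
i=1 j=0: 6>4, j++
i=1 j=1: 6<8, i++
i=2 j=1: 10>8, j++
i=2 j=2: 10>9, j++
i=2 j=3: 10<14, i++
i=3 j=3: 13<14, i++
i=4 j=3: 18>14, j++
i=4 j=4: 18>16, j++
i=4 j=5: 18<19, i++
i=5 j=5: 19==19 emit, i++,j++
i=6 j=6: 27>21, j++
i=6 j=7: 27<28, i++

13 moves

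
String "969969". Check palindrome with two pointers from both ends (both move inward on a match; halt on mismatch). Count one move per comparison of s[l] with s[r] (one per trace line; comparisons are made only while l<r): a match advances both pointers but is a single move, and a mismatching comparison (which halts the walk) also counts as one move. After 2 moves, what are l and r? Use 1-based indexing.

l=3, r=4

[1,6] '9'=='9' → l++,r--
[2,5] '6'=='6' → l++,r--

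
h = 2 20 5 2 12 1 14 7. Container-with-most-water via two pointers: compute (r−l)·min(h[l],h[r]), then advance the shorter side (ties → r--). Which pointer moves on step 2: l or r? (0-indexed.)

[0,7] min(2,7)*7=14 best=14 * → l++
[1,7] min(20,7)*6=42 best=42 * → r--

r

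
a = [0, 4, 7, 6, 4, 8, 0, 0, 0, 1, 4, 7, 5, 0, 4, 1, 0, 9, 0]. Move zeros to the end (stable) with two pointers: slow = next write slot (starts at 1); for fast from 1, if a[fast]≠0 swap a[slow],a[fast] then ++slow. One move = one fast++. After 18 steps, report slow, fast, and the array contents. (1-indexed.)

slow=13, fast=19, a=[4, 7, 6, 4, 8, 1, 4, 7, 5, 4, 1, 9, 0, 0, 0, 0, 0, 0, 0]

slow=1 fast=1: a[fast]=0, fast++
slow=1 fast=2: a[fast]=4≠0 swap→a[1]=4, slow++,fast++
slow=2 fast=3: a[fast]=7≠0 swap→a[2]=7, slow++,fast++
slow=3 fast=4: a[fast]=6≠0 swap→a[3]=6, slow++,fast++
slow=4 fast=5: a[fast]=4≠0 swap→a[4]=4, slow++,fast++
slow=5 fast=6: a[fast]=8≠0 swap→a[5]=8, slow++,fast++
slow=6 fast=7: a[fast]=0, fast++
slow=6 fast=8: a[fast]=0, fast++
slow=6 fast=9: a[fast]=0, fast++
slow=6 fast=10: a[fast]=1≠0 swap→a[6]=1, slow++,fast++
slow=7 fast=11: a[fast]=4≠0 swap→a[7]=4, slow++,fast++
slow=8 fast=12: a[fast]=7≠0 swap→a[8]=7, slow++,fast++
slow=9 fast=13: a[fast]=5≠0 swap→a[9]=5, slow++,fast++
slow=10 fast=14: a[fast]=0, fast++
slow=10 fast=15: a[fast]=4≠0 swap→a[10]=4, slow++,fast++
slow=11 fast=16: a[fast]=1≠0 swap→a[11]=1, slow++,fast++
slow=12 fast=17: a[fast]=0, fast++
slow=12 fast=18: a[fast]=9≠0 swap→a[12]=9, slow++,fast++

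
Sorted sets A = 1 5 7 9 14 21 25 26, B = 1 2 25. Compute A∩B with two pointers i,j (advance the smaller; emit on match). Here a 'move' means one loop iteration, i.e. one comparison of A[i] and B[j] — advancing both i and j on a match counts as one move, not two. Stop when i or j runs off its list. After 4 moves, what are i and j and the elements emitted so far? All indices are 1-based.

i=4, j=3, emitted=[1]

i=1 j=1: 1==1 emit, i++,j++
i=2 j=2: 5>2, j++
i=2 j=3: 5<25, i++
i=3 j=3: 7<25, i++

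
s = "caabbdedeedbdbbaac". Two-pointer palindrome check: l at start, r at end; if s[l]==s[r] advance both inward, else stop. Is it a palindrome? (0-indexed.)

not a palindrome (mismatch at 6,11)

[0,17] 'c'=='c' → l++,r--
[1,16] 'a'=='a' → l++,r--
[2,15] 'a'=='a' → l++,r--
[3,14] 'b'=='b' → l++,r--
[4,13] 'b'=='b' → l++,r--
[5,12] 'd'=='d' → l++,r--
[6,11] 'e'!='b' → stop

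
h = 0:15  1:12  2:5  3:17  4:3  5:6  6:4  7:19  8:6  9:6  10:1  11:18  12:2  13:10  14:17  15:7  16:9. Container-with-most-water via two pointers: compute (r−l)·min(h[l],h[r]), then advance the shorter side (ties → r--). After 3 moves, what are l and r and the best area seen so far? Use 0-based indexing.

l=0 r=16: min(15,9)*16=144 best=144 *, r--
l=0 r=15: min(15,7)*15=105 best=144, r--
l=0 r=14: min(15,17)*14=210 best=210 *, l++

l=1, r=14, best area=210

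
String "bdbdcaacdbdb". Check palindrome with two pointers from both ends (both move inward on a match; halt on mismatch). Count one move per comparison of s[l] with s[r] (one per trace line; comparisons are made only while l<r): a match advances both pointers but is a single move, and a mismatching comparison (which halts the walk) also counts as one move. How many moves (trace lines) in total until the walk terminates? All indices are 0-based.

l=0 r=11: 'b'=='b', l++,r--
l=1 r=10: 'd'=='d', l++,r--
l=2 r=9: 'b'=='b', l++,r--
l=3 r=8: 'd'=='d', l++,r--
l=4 r=7: 'c'=='c', l++,r--
l=5 r=6: 'a'=='a', l++,r--

6 moves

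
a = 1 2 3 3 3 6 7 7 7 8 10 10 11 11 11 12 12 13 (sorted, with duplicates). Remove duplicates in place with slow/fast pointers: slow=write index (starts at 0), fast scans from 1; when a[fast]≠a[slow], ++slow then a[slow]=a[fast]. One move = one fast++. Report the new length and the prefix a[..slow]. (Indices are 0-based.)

length 10; prefix = [1, 2, 3, 6, 7, 8, 10, 11, 12, 13]

slow=0 fast=1: a[fast]=2≠a[slow]=1 write a[1]=2, slow++,fast++
slow=1 fast=2: a[fast]=3≠a[slow]=2 write a[2]=3, slow++,fast++
slow=2 fast=3: a[fast]=3=a[slow] dup, fast++
slow=2 fast=4: a[fast]=3=a[slow] dup, fast++
slow=2 fast=5: a[fast]=6≠a[slow]=3 write a[3]=6, slow++,fast++
slow=3 fast=6: a[fast]=7≠a[slow]=6 write a[4]=7, slow++,fast++
slow=4 fast=7: a[fast]=7=a[slow] dup, fast++
slow=4 fast=8: a[fast]=7=a[slow] dup, fast++
slow=4 fast=9: a[fast]=8≠a[slow]=7 write a[5]=8, slow++,fast++
slow=5 fast=10: a[fast]=10≠a[slow]=8 write a[6]=10, slow++,fast++
slow=6 fast=11: a[fast]=10=a[slow] dup, fast++
slow=6 fast=12: a[fast]=11≠a[slow]=10 write a[7]=11, slow++,fast++
slow=7 fast=13: a[fast]=11=a[slow] dup, fast++
slow=7 fast=14: a[fast]=11=a[slow] dup, fast++
slow=7 fast=15: a[fast]=12≠a[slow]=11 write a[8]=12, slow++,fast++
slow=8 fast=16: a[fast]=12=a[slow] dup, fast++
slow=8 fast=17: a[fast]=13≠a[slow]=12 write a[9]=13, slow++,fast++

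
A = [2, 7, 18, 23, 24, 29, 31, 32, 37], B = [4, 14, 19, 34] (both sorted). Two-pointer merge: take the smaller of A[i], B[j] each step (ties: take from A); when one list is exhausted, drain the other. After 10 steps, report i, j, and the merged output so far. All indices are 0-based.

i=7, j=3, merged so far=[2, 4, 7, 14, 18, 19, 23, 24, 29, 31]

[i=0,j=0] A[i]=2<=B[j]=4 take 2 → i++
[i=1,j=0] A[i]=7>B[j]=4 take 4 → j++
[i=1,j=1] A[i]=7<=B[j]=14 take 7 → i++
[i=2,j=1] A[i]=18>B[j]=14 take 14 → j++
[i=2,j=2] A[i]=18<=B[j]=19 take 18 → i++
[i=3,j=2] A[i]=23>B[j]=19 take 19 → j++
[i=3,j=3] A[i]=23<=B[j]=34 take 23 → i++
[i=4,j=3] A[i]=24<=B[j]=34 take 24 → i++
[i=5,j=3] A[i]=29<=B[j]=34 take 29 → i++
[i=6,j=3] A[i]=31<=B[j]=34 take 31 → i++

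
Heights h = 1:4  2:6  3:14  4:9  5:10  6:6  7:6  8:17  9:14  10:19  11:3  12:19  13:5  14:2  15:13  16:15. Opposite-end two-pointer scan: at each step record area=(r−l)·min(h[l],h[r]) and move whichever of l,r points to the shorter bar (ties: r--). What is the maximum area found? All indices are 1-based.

max area = 182

l=1 r=16: min(4,15)*15=60 best=60 *, l++
l=2 r=16: min(6,15)*14=84 best=84 *, l++
l=3 r=16: min(14,15)*13=182 best=182 *, l++
l=4 r=16: min(9,15)*12=108 best=182, l++
l=5 r=16: min(10,15)*11=110 best=182, l++
l=6 r=16: min(6,15)*10=60 best=182, l++
l=7 r=16: min(6,15)*9=54 best=182, l++
l=8 r=16: min(17,15)*8=120 best=182, r--
l=8 r=15: min(17,13)*7=91 best=182, r--
l=8 r=14: min(17,2)*6=12 best=182, r--
l=8 r=13: min(17,5)*5=25 best=182, r--
l=8 r=12: min(17,19)*4=68 best=182, l++
l=9 r=12: min(14,19)*3=42 best=182, l++
l=10 r=12: min(19,19)*2=38 best=182, r--
l=10 r=11: min(19,3)*1=3 best=182, r--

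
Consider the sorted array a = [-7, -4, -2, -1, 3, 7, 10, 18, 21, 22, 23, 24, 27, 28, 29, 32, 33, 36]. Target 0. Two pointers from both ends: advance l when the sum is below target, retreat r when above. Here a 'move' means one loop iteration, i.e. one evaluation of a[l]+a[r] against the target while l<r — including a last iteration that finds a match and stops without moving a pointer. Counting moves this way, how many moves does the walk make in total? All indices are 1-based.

13 moves

[1,18] -7+36=29 >0 → r--
[1,17] -7+33=26 >0 → r--
[1,16] -7+32=25 >0 → r--
[1,15] -7+29=22 >0 → r--
[1,14] -7+28=21 >0 → r--
[1,13] -7+27=20 >0 → r--
[1,12] -7+24=17 >0 → r--
[1,11] -7+23=16 >0 → r--
[1,10] -7+22=15 >0 → r--
[1,9] -7+21=14 >0 → r--
[1,8] -7+18=11 >0 → r--
[1,7] -7+10=3 >0 → r--
[1,6] -7+7=0 → found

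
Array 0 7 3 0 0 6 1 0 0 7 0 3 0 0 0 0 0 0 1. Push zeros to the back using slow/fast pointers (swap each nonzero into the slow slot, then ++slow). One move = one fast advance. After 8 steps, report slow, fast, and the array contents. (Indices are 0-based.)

(s=0,f=0) a[fast]=0 → fast++
(s=0,f=1) a[fast]=7≠0 swap→a[0]=7 → slow++,fast++
(s=1,f=2) a[fast]=3≠0 swap→a[1]=3 → slow++,fast++
(s=2,f=3) a[fast]=0 → fast++
(s=2,f=4) a[fast]=0 → fast++
(s=2,f=5) a[fast]=6≠0 swap→a[2]=6 → slow++,fast++
(s=3,f=6) a[fast]=1≠0 swap→a[3]=1 → slow++,fast++
(s=4,f=7) a[fast]=0 → fast++

slow=4, fast=8, a=[7, 3, 6, 1, 0, 0, 0, 0, 0, 7, 0, 3, 0, 0, 0, 0, 0, 0, 1]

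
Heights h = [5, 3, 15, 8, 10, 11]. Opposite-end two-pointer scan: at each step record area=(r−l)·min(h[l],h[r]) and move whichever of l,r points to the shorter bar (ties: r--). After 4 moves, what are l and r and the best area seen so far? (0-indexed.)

[0,5] min(5,11)*5=25 best=25 * → l++
[1,5] min(3,11)*4=12 best=25 → l++
[2,5] min(15,11)*3=33 best=33 * → r--
[2,4] min(15,10)*2=20 best=33 → r--

l=2, r=3, best area=33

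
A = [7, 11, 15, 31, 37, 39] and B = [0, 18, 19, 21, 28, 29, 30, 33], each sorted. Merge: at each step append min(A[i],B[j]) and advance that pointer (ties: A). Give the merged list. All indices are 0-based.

[0, 7, 11, 15, 18, 19, 21, 28, 29, 30, 31, 33, 37, 39]

[i=0,j=0] A[i]=7>B[j]=0 take 0 → j++
[i=0,j=1] A[i]=7<=B[j]=18 take 7 → i++
[i=1,j=1] A[i]=11<=B[j]=18 take 11 → i++
[i=2,j=1] A[i]=15<=B[j]=18 take 15 → i++
[i=3,j=1] A[i]=31>B[j]=18 take 18 → j++
[i=3,j=2] A[i]=31>B[j]=19 take 19 → j++
[i=3,j=3] A[i]=31>B[j]=21 take 21 → j++
[i=3,j=4] A[i]=31>B[j]=28 take 28 → j++
[i=3,j=5] A[i]=31>B[j]=29 take 29 → j++
[i=3,j=6] A[i]=31>B[j]=30 take 30 → j++
[i=3,j=7] A[i]=31<=B[j]=33 take 31 → i++
[i=4,j=7] A[i]=37>B[j]=33 take 33 → j++
[i=4,j=8] B done, take A[i]=37 → i++
[i=5,j=8] B done, take A[i]=39 → i++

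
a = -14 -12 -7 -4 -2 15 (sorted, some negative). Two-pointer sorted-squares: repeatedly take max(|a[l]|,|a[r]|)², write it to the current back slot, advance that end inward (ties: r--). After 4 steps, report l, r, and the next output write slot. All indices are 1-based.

[1,6] |-14|<=|15| out[6]=225 → r--
[1,5] |-14|>|-2| out[5]=196 → l++
[2,5] |-12|>|-2| out[4]=144 → l++
[3,5] |-7|>|-2| out[3]=49 → l++

l=4, r=5, next write slot=2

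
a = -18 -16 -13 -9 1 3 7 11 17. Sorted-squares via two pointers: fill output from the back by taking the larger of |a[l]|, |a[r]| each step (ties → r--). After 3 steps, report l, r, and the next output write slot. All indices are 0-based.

l=2, r=7, next write slot=5

l=0 r=8: |-18|>|17| out[8]=324, l++
l=1 r=8: |-16|<=|17| out[7]=289, r--
l=1 r=7: |-16|>|11| out[6]=256, l++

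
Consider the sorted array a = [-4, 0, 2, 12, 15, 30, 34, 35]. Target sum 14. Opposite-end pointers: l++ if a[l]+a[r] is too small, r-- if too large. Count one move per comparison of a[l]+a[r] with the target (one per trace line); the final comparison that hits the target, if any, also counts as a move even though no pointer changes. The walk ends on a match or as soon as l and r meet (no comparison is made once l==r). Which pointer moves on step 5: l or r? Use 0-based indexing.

[0,7] -4+35=31 >14 → r--
[0,6] -4+34=30 >14 → r--
[0,5] -4+30=26 >14 → r--
[0,4] -4+15=11 <14 → l++
[1,4] 0+15=15 >14 → r--

r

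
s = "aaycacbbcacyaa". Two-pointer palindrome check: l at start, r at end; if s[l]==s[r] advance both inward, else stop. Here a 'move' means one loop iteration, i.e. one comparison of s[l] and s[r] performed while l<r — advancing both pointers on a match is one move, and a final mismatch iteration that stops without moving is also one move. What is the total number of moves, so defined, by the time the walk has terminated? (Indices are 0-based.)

[0,13] 'a'=='a' → l++,r--
[1,12] 'a'=='a' → l++,r--
[2,11] 'y'=='y' → l++,r--
[3,10] 'c'=='c' → l++,r--
[4,9] 'a'=='a' → l++,r--
[5,8] 'c'=='c' → l++,r--
[6,7] 'b'=='b' → l++,r--

7 moves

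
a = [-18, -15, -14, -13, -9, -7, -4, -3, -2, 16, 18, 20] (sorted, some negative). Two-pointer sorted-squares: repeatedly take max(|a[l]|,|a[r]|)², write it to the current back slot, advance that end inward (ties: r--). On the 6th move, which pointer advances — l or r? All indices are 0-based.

l=0 r=11: |-18|<=|20| out[11]=400, r--
l=0 r=10: |-18|<=|18| out[10]=324, r--
l=0 r=9: |-18|>|16| out[9]=324, l++
l=1 r=9: |-15|<=|16| out[8]=256, r--
l=1 r=8: |-15|>|-2| out[7]=225, l++
l=2 r=8: |-14|>|-2| out[6]=196, l++

l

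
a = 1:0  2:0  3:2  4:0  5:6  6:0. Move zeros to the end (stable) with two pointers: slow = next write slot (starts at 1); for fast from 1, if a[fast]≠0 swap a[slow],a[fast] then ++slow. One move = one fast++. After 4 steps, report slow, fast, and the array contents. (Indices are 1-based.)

slow=2, fast=5, a=[2, 0, 0, 0, 6, 0]

(s=1,f=1) a[fast]=0 → fast++
(s=1,f=2) a[fast]=0 → fast++
(s=1,f=3) a[fast]=2≠0 swap→a[1]=2 → slow++,fast++
(s=2,f=4) a[fast]=0 → fast++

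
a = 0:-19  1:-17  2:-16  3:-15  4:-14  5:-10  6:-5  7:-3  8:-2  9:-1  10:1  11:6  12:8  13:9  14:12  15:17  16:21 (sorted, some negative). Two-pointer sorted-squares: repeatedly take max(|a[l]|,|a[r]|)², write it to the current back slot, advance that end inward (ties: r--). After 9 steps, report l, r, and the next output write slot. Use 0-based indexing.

[0,16] |-19|<=|21| out[16]=441 → r--
[0,15] |-19|>|17| out[15]=361 → l++
[1,15] |-17|<=|17| out[14]=289 → r--
[1,14] |-17|>|12| out[13]=289 → l++
[2,14] |-16|>|12| out[12]=256 → l++
[3,14] |-15|>|12| out[11]=225 → l++
[4,14] |-14|>|12| out[10]=196 → l++
[5,14] |-10|<=|12| out[9]=144 → r--
[5,13] |-10|>|9| out[8]=100 → l++

l=6, r=13, next write slot=7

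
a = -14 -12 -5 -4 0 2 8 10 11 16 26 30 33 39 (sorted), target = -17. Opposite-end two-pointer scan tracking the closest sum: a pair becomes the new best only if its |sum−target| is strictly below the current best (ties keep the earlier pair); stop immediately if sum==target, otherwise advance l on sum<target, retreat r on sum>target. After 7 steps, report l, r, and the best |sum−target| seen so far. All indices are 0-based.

l=0 r=13: -14+39=25 d=42 *, r--
l=0 r=12: -14+33=19 d=36 *, r--
l=0 r=11: -14+30=16 d=33 *, r--
l=0 r=10: -14+26=12 d=29 *, r--
l=0 r=9: -14+16=2 d=19 *, r--
l=0 r=8: -14+11=-3 d=14 *, r--
l=0 r=7: -14+10=-4 d=13 *, r--

l=0, r=6, best |Δ|=13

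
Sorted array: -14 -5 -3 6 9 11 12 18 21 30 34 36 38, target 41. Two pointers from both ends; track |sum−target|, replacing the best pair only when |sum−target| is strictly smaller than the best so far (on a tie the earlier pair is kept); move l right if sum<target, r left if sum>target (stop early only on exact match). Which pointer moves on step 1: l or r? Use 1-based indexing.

[1,13] -14+38=24 d=17 * → l++

l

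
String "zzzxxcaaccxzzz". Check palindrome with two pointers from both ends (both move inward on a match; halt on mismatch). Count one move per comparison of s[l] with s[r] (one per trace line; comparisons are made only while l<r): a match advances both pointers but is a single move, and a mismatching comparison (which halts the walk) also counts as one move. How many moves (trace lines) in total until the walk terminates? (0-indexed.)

5 moves

l=0 r=13: 'z'=='z', l++,r--
l=1 r=12: 'z'=='z', l++,r--
l=2 r=11: 'z'=='z', l++,r--
l=3 r=10: 'x'=='x', l++,r--
l=4 r=9: 'x'!='c', stop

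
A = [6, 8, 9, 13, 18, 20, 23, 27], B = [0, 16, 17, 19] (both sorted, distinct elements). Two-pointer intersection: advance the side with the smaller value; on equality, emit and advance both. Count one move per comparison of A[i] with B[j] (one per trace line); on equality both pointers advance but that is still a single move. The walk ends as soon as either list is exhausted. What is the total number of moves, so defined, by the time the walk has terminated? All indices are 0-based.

9 moves

i=0 j=0: 6>0, j++
i=0 j=1: 6<16, i++
i=1 j=1: 8<16, i++
i=2 j=1: 9<16, i++
i=3 j=1: 13<16, i++
i=4 j=1: 18>16, j++
i=4 j=2: 18>17, j++
i=4 j=3: 18<19, i++
i=5 j=3: 20>19, j++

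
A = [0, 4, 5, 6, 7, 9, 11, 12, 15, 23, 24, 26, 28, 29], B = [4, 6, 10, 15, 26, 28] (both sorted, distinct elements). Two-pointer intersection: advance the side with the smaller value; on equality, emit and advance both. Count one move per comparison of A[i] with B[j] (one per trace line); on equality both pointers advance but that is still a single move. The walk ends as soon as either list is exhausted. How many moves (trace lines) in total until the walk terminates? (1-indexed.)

14 moves

[i=1,j=1] 0<4 → i++
[i=2,j=1] 4==4 emit → i++,j++
[i=3,j=2] 5<6 → i++
[i=4,j=2] 6==6 emit → i++,j++
[i=5,j=3] 7<10 → i++
[i=6,j=3] 9<10 → i++
[i=7,j=3] 11>10 → j++
[i=7,j=4] 11<15 → i++
[i=8,j=4] 12<15 → i++
[i=9,j=4] 15==15 emit → i++,j++
[i=10,j=5] 23<26 → i++
[i=11,j=5] 24<26 → i++
[i=12,j=5] 26==26 emit → i++,j++
[i=13,j=6] 28==28 emit → i++,j++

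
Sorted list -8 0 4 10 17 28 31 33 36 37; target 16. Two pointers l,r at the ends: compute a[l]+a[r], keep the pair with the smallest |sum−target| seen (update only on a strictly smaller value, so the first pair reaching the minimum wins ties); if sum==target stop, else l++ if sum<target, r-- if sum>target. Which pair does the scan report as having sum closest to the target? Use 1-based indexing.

pair (0, 17) with sum 17 (|Δ|=1)

l=1 r=10: -8+37=29 d=13 *, r--
l=1 r=9: -8+36=28 d=12 *, r--
l=1 r=8: -8+33=25 d=9 *, r--
l=1 r=7: -8+31=23 d=7 *, r--
l=1 r=6: -8+28=20 d=4 *, r--
l=1 r=5: -8+17=9 d=7, l++
l=2 r=5: 0+17=17 d=1 *, r--
l=2 r=4: 0+10=10 d=6, l++
l=3 r=4: 4+10=14 d=2, l++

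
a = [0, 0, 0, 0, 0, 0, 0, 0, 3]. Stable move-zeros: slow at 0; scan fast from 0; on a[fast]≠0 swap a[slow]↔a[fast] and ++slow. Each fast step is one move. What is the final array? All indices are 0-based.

[3, 0, 0, 0, 0, 0, 0, 0, 0]

(s=0,f=0) a[fast]=0 → fast++
(s=0,f=1) a[fast]=0 → fast++
(s=0,f=2) a[fast]=0 → fast++
(s=0,f=3) a[fast]=0 → fast++
(s=0,f=4) a[fast]=0 → fast++
(s=0,f=5) a[fast]=0 → fast++
(s=0,f=6) a[fast]=0 → fast++
(s=0,f=7) a[fast]=0 → fast++
(s=0,f=8) a[fast]=3≠0 swap→a[0]=3 → slow++,fast++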